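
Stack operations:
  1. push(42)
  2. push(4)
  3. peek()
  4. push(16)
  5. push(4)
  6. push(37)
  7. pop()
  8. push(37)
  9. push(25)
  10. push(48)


push(42) -> [42]
push(4) -> [42, 4]
peek()->4
push(16) -> [42, 4, 16]
push(4) -> [42, 4, 16, 4]
push(37) -> [42, 4, 16, 4, 37]
pop()->37, [42, 4, 16, 4]
push(37) -> [42, 4, 16, 4, 37]
push(25) -> [42, 4, 16, 4, 37, 25]
push(48) -> [42, 4, 16, 4, 37, 25, 48]

Final stack: [42, 4, 16, 4, 37, 25, 48]


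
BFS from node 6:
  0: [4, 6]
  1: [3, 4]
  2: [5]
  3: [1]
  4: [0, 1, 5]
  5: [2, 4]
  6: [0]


Visit 6, enqueue [0]
Visit 0, enqueue [4]
Visit 4, enqueue [1, 5]
Visit 1, enqueue [3]
Visit 5, enqueue [2]
Visit 3, enqueue []
Visit 2, enqueue []

BFS order: [6, 0, 4, 1, 5, 3, 2]


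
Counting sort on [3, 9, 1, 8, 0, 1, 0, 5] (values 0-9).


Input: [3, 9, 1, 8, 0, 1, 0, 5]
Counts: [2, 2, 0, 1, 0, 1, 0, 0, 1, 1]

Sorted: [0, 0, 1, 1, 3, 5, 8, 9]


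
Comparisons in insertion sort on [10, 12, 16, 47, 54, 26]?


Algorithm: insertion sort
Input: [10, 12, 16, 47, 54, 26]
Sorted: [10, 12, 16, 26, 47, 54]

7


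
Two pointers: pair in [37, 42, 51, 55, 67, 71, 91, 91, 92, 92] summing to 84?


lo=0(37)+hi=9(92)=129
lo=0(37)+hi=8(92)=129
lo=0(37)+hi=7(91)=128
lo=0(37)+hi=6(91)=128
lo=0(37)+hi=5(71)=108
lo=0(37)+hi=4(67)=104
lo=0(37)+hi=3(55)=92
lo=0(37)+hi=2(51)=88
lo=0(37)+hi=1(42)=79

No pair found


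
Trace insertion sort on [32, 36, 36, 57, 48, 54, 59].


Initial: [32, 36, 36, 57, 48, 54, 59]
Insert 36: [32, 36, 36, 57, 48, 54, 59]
Insert 36: [32, 36, 36, 57, 48, 54, 59]
Insert 57: [32, 36, 36, 57, 48, 54, 59]
Insert 48: [32, 36, 36, 48, 57, 54, 59]
Insert 54: [32, 36, 36, 48, 54, 57, 59]
Insert 59: [32, 36, 36, 48, 54, 57, 59]

Sorted: [32, 36, 36, 48, 54, 57, 59]


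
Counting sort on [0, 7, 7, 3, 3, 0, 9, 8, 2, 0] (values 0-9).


Input: [0, 7, 7, 3, 3, 0, 9, 8, 2, 0]
Counts: [3, 0, 1, 2, 0, 0, 0, 2, 1, 1]

Sorted: [0, 0, 0, 2, 3, 3, 7, 7, 8, 9]


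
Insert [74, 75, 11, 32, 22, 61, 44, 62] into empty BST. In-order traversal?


Insert 74: root
Insert 75: R from 74
Insert 11: L from 74
Insert 32: L from 74 -> R from 11
Insert 22: L from 74 -> R from 11 -> L from 32
Insert 61: L from 74 -> R from 11 -> R from 32
Insert 44: L from 74 -> R from 11 -> R from 32 -> L from 61
Insert 62: L from 74 -> R from 11 -> R from 32 -> R from 61

In-order: [11, 22, 32, 44, 61, 62, 74, 75]


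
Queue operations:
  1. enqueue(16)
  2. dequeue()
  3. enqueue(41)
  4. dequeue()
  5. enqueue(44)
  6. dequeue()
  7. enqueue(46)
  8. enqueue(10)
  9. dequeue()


enqueue(16) -> [16]
dequeue()->16, []
enqueue(41) -> [41]
dequeue()->41, []
enqueue(44) -> [44]
dequeue()->44, []
enqueue(46) -> [46]
enqueue(10) -> [46, 10]
dequeue()->46, [10]

Final queue: [10]


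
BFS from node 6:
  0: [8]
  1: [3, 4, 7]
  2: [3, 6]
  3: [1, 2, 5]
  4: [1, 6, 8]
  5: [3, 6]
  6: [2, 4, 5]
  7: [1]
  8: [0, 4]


Visit 6, enqueue [2, 4, 5]
Visit 2, enqueue [3]
Visit 4, enqueue [1, 8]
Visit 5, enqueue []
Visit 3, enqueue []
Visit 1, enqueue [7]
Visit 8, enqueue [0]
Visit 7, enqueue []
Visit 0, enqueue []

BFS order: [6, 2, 4, 5, 3, 1, 8, 7, 0]


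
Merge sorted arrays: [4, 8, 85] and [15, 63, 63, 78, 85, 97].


Take 4 from A
Take 8 from A
Take 15 from B
Take 63 from B
Take 63 from B
Take 78 from B
Take 85 from A

Merged: [4, 8, 15, 63, 63, 78, 85, 85, 97]


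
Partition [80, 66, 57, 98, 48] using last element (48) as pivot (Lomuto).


Pivot: 48
Place pivot at 0: [48, 66, 57, 98, 80]

Partitioned: [48, 66, 57, 98, 80]


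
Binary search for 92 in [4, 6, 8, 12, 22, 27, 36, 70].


Step 1: lo=0, hi=7, mid=3, val=12
Step 2: lo=4, hi=7, mid=5, val=27
Step 3: lo=6, hi=7, mid=6, val=36
Step 4: lo=7, hi=7, mid=7, val=70

Not found


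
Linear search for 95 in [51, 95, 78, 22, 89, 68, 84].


i=0: 51!=95
i=1: 95==95 found!

Found at 1, 2 comps


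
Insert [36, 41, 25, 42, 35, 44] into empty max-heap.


Insert 36: [36]
Insert 41: [41, 36]
Insert 25: [41, 36, 25]
Insert 42: [42, 41, 25, 36]
Insert 35: [42, 41, 25, 36, 35]
Insert 44: [44, 41, 42, 36, 35, 25]

Final heap: [44, 41, 42, 36, 35, 25]


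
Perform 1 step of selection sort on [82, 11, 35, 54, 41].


Initial: [82, 11, 35, 54, 41]
Step 1: min=11 at 1
  Swap: [11, 82, 35, 54, 41]

After 1 step: [11, 82, 35, 54, 41]


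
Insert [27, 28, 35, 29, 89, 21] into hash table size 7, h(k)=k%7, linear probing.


Insert 27: h=6 -> slot 6
Insert 28: h=0 -> slot 0
Insert 35: h=0, 1 probes -> slot 1
Insert 29: h=1, 1 probes -> slot 2
Insert 89: h=5 -> slot 5
Insert 21: h=0, 3 probes -> slot 3

Table: [28, 35, 29, 21, None, 89, 27]


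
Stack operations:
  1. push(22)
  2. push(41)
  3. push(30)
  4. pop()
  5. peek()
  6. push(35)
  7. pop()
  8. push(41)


push(22) -> [22]
push(41) -> [22, 41]
push(30) -> [22, 41, 30]
pop()->30, [22, 41]
peek()->41
push(35) -> [22, 41, 35]
pop()->35, [22, 41]
push(41) -> [22, 41, 41]

Final stack: [22, 41, 41]


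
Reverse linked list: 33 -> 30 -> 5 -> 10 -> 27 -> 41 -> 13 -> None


Step 1: curr=33, set curr.next=prev(None) | reversed so far: 33
Step 2: curr=30, set curr.next=prev(33) | reversed so far: 30 -> 33
Step 3: curr=5, set curr.next=prev(30) | reversed so far: 5 -> 30 -> 33
Step 4: curr=10, set curr.next=prev(5) | reversed so far: 10 -> 5 -> 30 -> 33
Step 5: curr=27, set curr.next=prev(10) | reversed so far: 27 -> 10 -> 5 -> 30 -> 33
Step 6: curr=41, set curr.next=prev(27) | reversed so far: 41 -> 27 -> 10 -> 5 -> 30 -> 33
Step 7: curr=13, set curr.next=prev(41) | reversed so far: 13 -> 41 -> 27 -> 10 -> 5 -> 30 -> 33

13 -> 41 -> 27 -> 10 -> 5 -> 30 -> 33 -> None


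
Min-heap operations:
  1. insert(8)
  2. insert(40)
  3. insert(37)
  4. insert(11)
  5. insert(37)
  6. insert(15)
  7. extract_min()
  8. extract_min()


insert(8) -> [8]
insert(40) -> [8, 40]
insert(37) -> [8, 40, 37]
insert(11) -> [8, 11, 37, 40]
insert(37) -> [8, 11, 37, 40, 37]
insert(15) -> [8, 11, 15, 40, 37, 37]
extract_min()->8, [11, 37, 15, 40, 37]
extract_min()->11, [15, 37, 37, 40]

Final heap: [15, 37, 37, 40]


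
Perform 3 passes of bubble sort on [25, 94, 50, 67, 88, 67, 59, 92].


Initial: [25, 94, 50, 67, 88, 67, 59, 92]
Pass 1: [25, 50, 67, 88, 67, 59, 92, 94] (6 swaps)
Pass 2: [25, 50, 67, 67, 59, 88, 92, 94] (2 swaps)
Pass 3: [25, 50, 67, 59, 67, 88, 92, 94] (1 swaps)

After 3 passes: [25, 50, 67, 59, 67, 88, 92, 94]


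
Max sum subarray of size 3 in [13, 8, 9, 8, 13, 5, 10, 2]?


[0:3]: 30
[1:4]: 25
[2:5]: 30
[3:6]: 26
[4:7]: 28
[5:8]: 17

Max: 30 at [0:3]


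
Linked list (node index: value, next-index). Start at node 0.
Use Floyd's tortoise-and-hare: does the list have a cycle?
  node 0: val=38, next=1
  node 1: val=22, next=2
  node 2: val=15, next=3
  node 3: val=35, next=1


Floyd's tortoise (slow, +1) and hare (fast, +2):
  init: slow=0, fast=0
  step 1: slow=1, fast=2
  step 2: slow=2, fast=1
  step 3: slow=3, fast=3
  slow == fast at node 3: cycle detected

Cycle: yes


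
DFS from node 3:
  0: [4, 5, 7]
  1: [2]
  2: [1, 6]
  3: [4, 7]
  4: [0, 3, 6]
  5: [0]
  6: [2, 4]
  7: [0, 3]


Visit 3, push [7, 4]
Visit 4, push [6, 0]
Visit 0, push [7, 5]
Visit 5, push []
Visit 7, push []
Visit 6, push [2]
Visit 2, push [1]
Visit 1, push []

DFS order: [3, 4, 0, 5, 7, 6, 2, 1]


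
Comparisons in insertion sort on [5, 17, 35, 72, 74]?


Algorithm: insertion sort
Input: [5, 17, 35, 72, 74]
Sorted: [5, 17, 35, 72, 74]

4


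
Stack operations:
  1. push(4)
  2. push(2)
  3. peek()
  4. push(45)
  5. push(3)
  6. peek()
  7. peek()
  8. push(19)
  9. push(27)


push(4) -> [4]
push(2) -> [4, 2]
peek()->2
push(45) -> [4, 2, 45]
push(3) -> [4, 2, 45, 3]
peek()->3
peek()->3
push(19) -> [4, 2, 45, 3, 19]
push(27) -> [4, 2, 45, 3, 19, 27]

Final stack: [4, 2, 45, 3, 19, 27]


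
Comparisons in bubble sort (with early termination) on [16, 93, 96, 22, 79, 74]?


Algorithm: bubble sort (with early termination)
Input: [16, 93, 96, 22, 79, 74]
Sorted: [16, 22, 74, 79, 93, 96]

14


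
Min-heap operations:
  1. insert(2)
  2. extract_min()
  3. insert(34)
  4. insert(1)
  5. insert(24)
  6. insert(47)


insert(2) -> [2]
extract_min()->2, []
insert(34) -> [34]
insert(1) -> [1, 34]
insert(24) -> [1, 34, 24]
insert(47) -> [1, 34, 24, 47]

Final heap: [1, 34, 24, 47]


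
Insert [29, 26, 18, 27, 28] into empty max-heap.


Insert 29: [29]
Insert 26: [29, 26]
Insert 18: [29, 26, 18]
Insert 27: [29, 27, 18, 26]
Insert 28: [29, 28, 18, 26, 27]

Final heap: [29, 28, 18, 26, 27]


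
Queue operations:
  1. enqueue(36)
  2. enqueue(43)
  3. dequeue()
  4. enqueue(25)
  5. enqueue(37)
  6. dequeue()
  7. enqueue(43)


enqueue(36) -> [36]
enqueue(43) -> [36, 43]
dequeue()->36, [43]
enqueue(25) -> [43, 25]
enqueue(37) -> [43, 25, 37]
dequeue()->43, [25, 37]
enqueue(43) -> [25, 37, 43]

Final queue: [25, 37, 43]


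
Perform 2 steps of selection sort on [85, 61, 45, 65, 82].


Initial: [85, 61, 45, 65, 82]
Step 1: min=45 at 2
  Swap: [45, 61, 85, 65, 82]
Step 2: min=61 at 1
  Swap: [45, 61, 85, 65, 82]

After 2 steps: [45, 61, 85, 65, 82]


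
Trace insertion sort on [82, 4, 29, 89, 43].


Initial: [82, 4, 29, 89, 43]
Insert 4: [4, 82, 29, 89, 43]
Insert 29: [4, 29, 82, 89, 43]
Insert 89: [4, 29, 82, 89, 43]
Insert 43: [4, 29, 43, 82, 89]

Sorted: [4, 29, 43, 82, 89]


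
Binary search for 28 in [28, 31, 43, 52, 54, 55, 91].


Step 1: lo=0, hi=6, mid=3, val=52
Step 2: lo=0, hi=2, mid=1, val=31
Step 3: lo=0, hi=0, mid=0, val=28

Found at index 0


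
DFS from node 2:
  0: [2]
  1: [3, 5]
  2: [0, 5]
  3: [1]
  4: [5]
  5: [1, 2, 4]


Visit 2, push [5, 0]
Visit 0, push []
Visit 5, push [4, 1]
Visit 1, push [3]
Visit 3, push []
Visit 4, push []

DFS order: [2, 0, 5, 1, 3, 4]


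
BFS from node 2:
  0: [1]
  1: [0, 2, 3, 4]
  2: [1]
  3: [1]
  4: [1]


Visit 2, enqueue [1]
Visit 1, enqueue [0, 3, 4]
Visit 0, enqueue []
Visit 3, enqueue []
Visit 4, enqueue []

BFS order: [2, 1, 0, 3, 4]


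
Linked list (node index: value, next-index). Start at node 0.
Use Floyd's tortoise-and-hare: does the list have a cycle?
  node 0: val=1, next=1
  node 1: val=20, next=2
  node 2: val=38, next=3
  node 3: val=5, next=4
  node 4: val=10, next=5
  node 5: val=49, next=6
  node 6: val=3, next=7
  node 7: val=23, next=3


Floyd's tortoise (slow, +1) and hare (fast, +2):
  init: slow=0, fast=0
  step 1: slow=1, fast=2
  step 2: slow=2, fast=4
  step 3: slow=3, fast=6
  step 4: slow=4, fast=3
  step 5: slow=5, fast=5
  slow == fast at node 5: cycle detected

Cycle: yes


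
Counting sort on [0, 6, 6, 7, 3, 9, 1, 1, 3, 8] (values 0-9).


Input: [0, 6, 6, 7, 3, 9, 1, 1, 3, 8]
Counts: [1, 2, 0, 2, 0, 0, 2, 1, 1, 1]

Sorted: [0, 1, 1, 3, 3, 6, 6, 7, 8, 9]


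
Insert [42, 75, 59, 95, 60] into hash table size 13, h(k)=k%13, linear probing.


Insert 42: h=3 -> slot 3
Insert 75: h=10 -> slot 10
Insert 59: h=7 -> slot 7
Insert 95: h=4 -> slot 4
Insert 60: h=8 -> slot 8

Table: [None, None, None, 42, 95, None, None, 59, 60, None, 75, None, None]


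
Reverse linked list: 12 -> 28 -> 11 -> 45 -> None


Step 1: curr=12, set curr.next=prev(None) | reversed so far: 12
Step 2: curr=28, set curr.next=prev(12) | reversed so far: 28 -> 12
Step 3: curr=11, set curr.next=prev(28) | reversed so far: 11 -> 28 -> 12
Step 4: curr=45, set curr.next=prev(11) | reversed so far: 45 -> 11 -> 28 -> 12

45 -> 11 -> 28 -> 12 -> None


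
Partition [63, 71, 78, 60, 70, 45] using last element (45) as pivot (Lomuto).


Pivot: 45
Place pivot at 0: [45, 71, 78, 60, 70, 63]

Partitioned: [45, 71, 78, 60, 70, 63]


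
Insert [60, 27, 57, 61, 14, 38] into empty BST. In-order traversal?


Insert 60: root
Insert 27: L from 60
Insert 57: L from 60 -> R from 27
Insert 61: R from 60
Insert 14: L from 60 -> L from 27
Insert 38: L from 60 -> R from 27 -> L from 57

In-order: [14, 27, 38, 57, 60, 61]


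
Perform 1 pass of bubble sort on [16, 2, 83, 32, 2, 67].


Initial: [16, 2, 83, 32, 2, 67]
Pass 1: [2, 16, 32, 2, 67, 83] (4 swaps)

After 1 pass: [2, 16, 32, 2, 67, 83]


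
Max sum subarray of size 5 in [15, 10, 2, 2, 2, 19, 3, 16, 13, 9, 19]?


[0:5]: 31
[1:6]: 35
[2:7]: 28
[3:8]: 42
[4:9]: 53
[5:10]: 60
[6:11]: 60

Max: 60 at [5:10]


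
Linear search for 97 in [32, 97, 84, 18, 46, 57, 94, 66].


i=0: 32!=97
i=1: 97==97 found!

Found at 1, 2 comps


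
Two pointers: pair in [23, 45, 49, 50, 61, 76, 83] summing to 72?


lo=0(23)+hi=6(83)=106
lo=0(23)+hi=5(76)=99
lo=0(23)+hi=4(61)=84
lo=0(23)+hi=3(50)=73
lo=0(23)+hi=2(49)=72

Yes: 23+49=72


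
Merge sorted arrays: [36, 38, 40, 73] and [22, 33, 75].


Take 22 from B
Take 33 from B
Take 36 from A
Take 38 from A
Take 40 from A
Take 73 from A

Merged: [22, 33, 36, 38, 40, 73, 75]


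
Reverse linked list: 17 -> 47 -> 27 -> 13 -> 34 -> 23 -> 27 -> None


Step 1: curr=17, set curr.next=prev(None) | reversed so far: 17
Step 2: curr=47, set curr.next=prev(17) | reversed so far: 47 -> 17
Step 3: curr=27, set curr.next=prev(47) | reversed so far: 27 -> 47 -> 17
Step 4: curr=13, set curr.next=prev(27) | reversed so far: 13 -> 27 -> 47 -> 17
Step 5: curr=34, set curr.next=prev(13) | reversed so far: 34 -> 13 -> 27 -> 47 -> 17
Step 6: curr=23, set curr.next=prev(34) | reversed so far: 23 -> 34 -> 13 -> 27 -> 47 -> 17
Step 7: curr=27, set curr.next=prev(23) | reversed so far: 27 -> 23 -> 34 -> 13 -> 27 -> 47 -> 17

27 -> 23 -> 34 -> 13 -> 27 -> 47 -> 17 -> None


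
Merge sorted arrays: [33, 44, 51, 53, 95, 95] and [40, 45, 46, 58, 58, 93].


Take 33 from A
Take 40 from B
Take 44 from A
Take 45 from B
Take 46 from B
Take 51 from A
Take 53 from A
Take 58 from B
Take 58 from B
Take 93 from B

Merged: [33, 40, 44, 45, 46, 51, 53, 58, 58, 93, 95, 95]


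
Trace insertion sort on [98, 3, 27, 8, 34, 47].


Initial: [98, 3, 27, 8, 34, 47]
Insert 3: [3, 98, 27, 8, 34, 47]
Insert 27: [3, 27, 98, 8, 34, 47]
Insert 8: [3, 8, 27, 98, 34, 47]
Insert 34: [3, 8, 27, 34, 98, 47]
Insert 47: [3, 8, 27, 34, 47, 98]

Sorted: [3, 8, 27, 34, 47, 98]


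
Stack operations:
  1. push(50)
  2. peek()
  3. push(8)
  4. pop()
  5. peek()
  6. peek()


push(50) -> [50]
peek()->50
push(8) -> [50, 8]
pop()->8, [50]
peek()->50
peek()->50

Final stack: [50]


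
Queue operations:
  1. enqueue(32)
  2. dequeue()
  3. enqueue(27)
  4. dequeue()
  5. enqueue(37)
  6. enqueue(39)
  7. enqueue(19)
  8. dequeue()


enqueue(32) -> [32]
dequeue()->32, []
enqueue(27) -> [27]
dequeue()->27, []
enqueue(37) -> [37]
enqueue(39) -> [37, 39]
enqueue(19) -> [37, 39, 19]
dequeue()->37, [39, 19]

Final queue: [39, 19]


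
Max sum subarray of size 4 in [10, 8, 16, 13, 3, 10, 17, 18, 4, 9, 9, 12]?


[0:4]: 47
[1:5]: 40
[2:6]: 42
[3:7]: 43
[4:8]: 48
[5:9]: 49
[6:10]: 48
[7:11]: 40
[8:12]: 34

Max: 49 at [5:9]


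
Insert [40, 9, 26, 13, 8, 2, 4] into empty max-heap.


Insert 40: [40]
Insert 9: [40, 9]
Insert 26: [40, 9, 26]
Insert 13: [40, 13, 26, 9]
Insert 8: [40, 13, 26, 9, 8]
Insert 2: [40, 13, 26, 9, 8, 2]
Insert 4: [40, 13, 26, 9, 8, 2, 4]

Final heap: [40, 13, 26, 9, 8, 2, 4]


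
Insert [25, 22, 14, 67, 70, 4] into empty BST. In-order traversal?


Insert 25: root
Insert 22: L from 25
Insert 14: L from 25 -> L from 22
Insert 67: R from 25
Insert 70: R from 25 -> R from 67
Insert 4: L from 25 -> L from 22 -> L from 14

In-order: [4, 14, 22, 25, 67, 70]


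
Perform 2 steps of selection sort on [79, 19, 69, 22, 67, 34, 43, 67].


Initial: [79, 19, 69, 22, 67, 34, 43, 67]
Step 1: min=19 at 1
  Swap: [19, 79, 69, 22, 67, 34, 43, 67]
Step 2: min=22 at 3
  Swap: [19, 22, 69, 79, 67, 34, 43, 67]

After 2 steps: [19, 22, 69, 79, 67, 34, 43, 67]


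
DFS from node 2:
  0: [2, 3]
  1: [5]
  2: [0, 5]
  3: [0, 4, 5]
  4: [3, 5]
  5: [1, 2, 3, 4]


Visit 2, push [5, 0]
Visit 0, push [3]
Visit 3, push [5, 4]
Visit 4, push [5]
Visit 5, push [1]
Visit 1, push []

DFS order: [2, 0, 3, 4, 5, 1]


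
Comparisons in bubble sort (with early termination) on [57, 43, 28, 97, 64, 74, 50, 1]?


Algorithm: bubble sort (with early termination)
Input: [57, 43, 28, 97, 64, 74, 50, 1]
Sorted: [1, 28, 43, 50, 57, 64, 74, 97]

28


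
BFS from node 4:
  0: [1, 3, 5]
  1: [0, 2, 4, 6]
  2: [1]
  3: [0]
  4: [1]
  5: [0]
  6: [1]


Visit 4, enqueue [1]
Visit 1, enqueue [0, 2, 6]
Visit 0, enqueue [3, 5]
Visit 2, enqueue []
Visit 6, enqueue []
Visit 3, enqueue []
Visit 5, enqueue []

BFS order: [4, 1, 0, 2, 6, 3, 5]


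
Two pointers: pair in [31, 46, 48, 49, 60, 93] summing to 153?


lo=0(31)+hi=5(93)=124
lo=1(46)+hi=5(93)=139
lo=2(48)+hi=5(93)=141
lo=3(49)+hi=5(93)=142
lo=4(60)+hi=5(93)=153

Yes: 60+93=153


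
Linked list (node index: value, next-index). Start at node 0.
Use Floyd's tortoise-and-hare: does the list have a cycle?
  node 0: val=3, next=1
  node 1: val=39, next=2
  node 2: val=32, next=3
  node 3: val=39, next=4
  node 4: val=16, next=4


Floyd's tortoise (slow, +1) and hare (fast, +2):
  init: slow=0, fast=0
  step 1: slow=1, fast=2
  step 2: slow=2, fast=4
  step 3: slow=3, fast=4
  step 4: slow=4, fast=4
  slow == fast at node 4: cycle detected

Cycle: yes


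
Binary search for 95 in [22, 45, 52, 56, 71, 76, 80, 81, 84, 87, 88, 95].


Step 1: lo=0, hi=11, mid=5, val=76
Step 2: lo=6, hi=11, mid=8, val=84
Step 3: lo=9, hi=11, mid=10, val=88
Step 4: lo=11, hi=11, mid=11, val=95

Found at index 11


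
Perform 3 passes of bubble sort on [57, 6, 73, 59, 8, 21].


Initial: [57, 6, 73, 59, 8, 21]
Pass 1: [6, 57, 59, 8, 21, 73] (4 swaps)
Pass 2: [6, 57, 8, 21, 59, 73] (2 swaps)
Pass 3: [6, 8, 21, 57, 59, 73] (2 swaps)

After 3 passes: [6, 8, 21, 57, 59, 73]


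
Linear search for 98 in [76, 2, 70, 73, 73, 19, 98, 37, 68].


i=0: 76!=98
i=1: 2!=98
i=2: 70!=98
i=3: 73!=98
i=4: 73!=98
i=5: 19!=98
i=6: 98==98 found!

Found at 6, 7 comps


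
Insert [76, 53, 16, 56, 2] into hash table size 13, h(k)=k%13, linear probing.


Insert 76: h=11 -> slot 11
Insert 53: h=1 -> slot 1
Insert 16: h=3 -> slot 3
Insert 56: h=4 -> slot 4
Insert 2: h=2 -> slot 2

Table: [None, 53, 2, 16, 56, None, None, None, None, None, None, 76, None]


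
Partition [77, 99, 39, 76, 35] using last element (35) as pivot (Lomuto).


Pivot: 35
Place pivot at 0: [35, 99, 39, 76, 77]

Partitioned: [35, 99, 39, 76, 77]


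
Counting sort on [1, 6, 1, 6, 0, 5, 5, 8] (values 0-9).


Input: [1, 6, 1, 6, 0, 5, 5, 8]
Counts: [1, 2, 0, 0, 0, 2, 2, 0, 1, 0]

Sorted: [0, 1, 1, 5, 5, 6, 6, 8]


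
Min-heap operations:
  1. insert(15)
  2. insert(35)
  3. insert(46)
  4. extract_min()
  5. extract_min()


insert(15) -> [15]
insert(35) -> [15, 35]
insert(46) -> [15, 35, 46]
extract_min()->15, [35, 46]
extract_min()->35, [46]

Final heap: [46]


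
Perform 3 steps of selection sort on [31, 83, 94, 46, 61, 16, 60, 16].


Initial: [31, 83, 94, 46, 61, 16, 60, 16]
Step 1: min=16 at 5
  Swap: [16, 83, 94, 46, 61, 31, 60, 16]
Step 2: min=16 at 7
  Swap: [16, 16, 94, 46, 61, 31, 60, 83]
Step 3: min=31 at 5
  Swap: [16, 16, 31, 46, 61, 94, 60, 83]

After 3 steps: [16, 16, 31, 46, 61, 94, 60, 83]


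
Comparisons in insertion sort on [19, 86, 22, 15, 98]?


Algorithm: insertion sort
Input: [19, 86, 22, 15, 98]
Sorted: [15, 19, 22, 86, 98]

7


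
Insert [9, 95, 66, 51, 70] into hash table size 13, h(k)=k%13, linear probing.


Insert 9: h=9 -> slot 9
Insert 95: h=4 -> slot 4
Insert 66: h=1 -> slot 1
Insert 51: h=12 -> slot 12
Insert 70: h=5 -> slot 5

Table: [None, 66, None, None, 95, 70, None, None, None, 9, None, None, 51]


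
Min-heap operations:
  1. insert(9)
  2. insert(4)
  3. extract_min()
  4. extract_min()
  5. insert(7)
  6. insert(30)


insert(9) -> [9]
insert(4) -> [4, 9]
extract_min()->4, [9]
extract_min()->9, []
insert(7) -> [7]
insert(30) -> [7, 30]

Final heap: [7, 30]


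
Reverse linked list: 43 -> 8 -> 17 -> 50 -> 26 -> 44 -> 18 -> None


Step 1: curr=43, set curr.next=prev(None) | reversed so far: 43
Step 2: curr=8, set curr.next=prev(43) | reversed so far: 8 -> 43
Step 3: curr=17, set curr.next=prev(8) | reversed so far: 17 -> 8 -> 43
Step 4: curr=50, set curr.next=prev(17) | reversed so far: 50 -> 17 -> 8 -> 43
Step 5: curr=26, set curr.next=prev(50) | reversed so far: 26 -> 50 -> 17 -> 8 -> 43
Step 6: curr=44, set curr.next=prev(26) | reversed so far: 44 -> 26 -> 50 -> 17 -> 8 -> 43
Step 7: curr=18, set curr.next=prev(44) | reversed so far: 18 -> 44 -> 26 -> 50 -> 17 -> 8 -> 43

18 -> 44 -> 26 -> 50 -> 17 -> 8 -> 43 -> None


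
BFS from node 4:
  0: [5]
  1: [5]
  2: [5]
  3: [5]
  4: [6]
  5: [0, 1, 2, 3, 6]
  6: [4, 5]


Visit 4, enqueue [6]
Visit 6, enqueue [5]
Visit 5, enqueue [0, 1, 2, 3]
Visit 0, enqueue []
Visit 1, enqueue []
Visit 2, enqueue []
Visit 3, enqueue []

BFS order: [4, 6, 5, 0, 1, 2, 3]


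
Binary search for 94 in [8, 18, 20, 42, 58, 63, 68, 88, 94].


Step 1: lo=0, hi=8, mid=4, val=58
Step 2: lo=5, hi=8, mid=6, val=68
Step 3: lo=7, hi=8, mid=7, val=88
Step 4: lo=8, hi=8, mid=8, val=94

Found at index 8


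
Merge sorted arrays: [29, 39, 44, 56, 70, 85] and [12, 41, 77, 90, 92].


Take 12 from B
Take 29 from A
Take 39 from A
Take 41 from B
Take 44 from A
Take 56 from A
Take 70 from A
Take 77 from B
Take 85 from A

Merged: [12, 29, 39, 41, 44, 56, 70, 77, 85, 90, 92]


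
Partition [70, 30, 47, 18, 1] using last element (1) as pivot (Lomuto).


Pivot: 1
Place pivot at 0: [1, 30, 47, 18, 70]

Partitioned: [1, 30, 47, 18, 70]


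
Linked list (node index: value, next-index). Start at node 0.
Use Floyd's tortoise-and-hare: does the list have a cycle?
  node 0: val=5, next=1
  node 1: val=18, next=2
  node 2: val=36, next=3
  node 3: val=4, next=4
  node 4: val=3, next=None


Floyd's tortoise (slow, +1) and hare (fast, +2):
  init: slow=0, fast=0
  step 1: slow=1, fast=2
  step 2: slow=2, fast=4
  step 3: fast -> None, no cycle

Cycle: no


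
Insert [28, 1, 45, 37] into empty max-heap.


Insert 28: [28]
Insert 1: [28, 1]
Insert 45: [45, 1, 28]
Insert 37: [45, 37, 28, 1]

Final heap: [45, 37, 28, 1]


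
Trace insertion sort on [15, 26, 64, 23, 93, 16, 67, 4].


Initial: [15, 26, 64, 23, 93, 16, 67, 4]
Insert 26: [15, 26, 64, 23, 93, 16, 67, 4]
Insert 64: [15, 26, 64, 23, 93, 16, 67, 4]
Insert 23: [15, 23, 26, 64, 93, 16, 67, 4]
Insert 93: [15, 23, 26, 64, 93, 16, 67, 4]
Insert 16: [15, 16, 23, 26, 64, 93, 67, 4]
Insert 67: [15, 16, 23, 26, 64, 67, 93, 4]
Insert 4: [4, 15, 16, 23, 26, 64, 67, 93]

Sorted: [4, 15, 16, 23, 26, 64, 67, 93]


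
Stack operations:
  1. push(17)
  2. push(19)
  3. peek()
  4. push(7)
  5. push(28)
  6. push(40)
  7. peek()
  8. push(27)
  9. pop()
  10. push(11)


push(17) -> [17]
push(19) -> [17, 19]
peek()->19
push(7) -> [17, 19, 7]
push(28) -> [17, 19, 7, 28]
push(40) -> [17, 19, 7, 28, 40]
peek()->40
push(27) -> [17, 19, 7, 28, 40, 27]
pop()->27, [17, 19, 7, 28, 40]
push(11) -> [17, 19, 7, 28, 40, 11]

Final stack: [17, 19, 7, 28, 40, 11]


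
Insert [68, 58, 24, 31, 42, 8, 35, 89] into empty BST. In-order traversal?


Insert 68: root
Insert 58: L from 68
Insert 24: L from 68 -> L from 58
Insert 31: L from 68 -> L from 58 -> R from 24
Insert 42: L from 68 -> L from 58 -> R from 24 -> R from 31
Insert 8: L from 68 -> L from 58 -> L from 24
Insert 35: L from 68 -> L from 58 -> R from 24 -> R from 31 -> L from 42
Insert 89: R from 68

In-order: [8, 24, 31, 35, 42, 58, 68, 89]


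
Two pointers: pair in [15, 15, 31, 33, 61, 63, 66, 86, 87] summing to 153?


lo=0(15)+hi=8(87)=102
lo=1(15)+hi=8(87)=102
lo=2(31)+hi=8(87)=118
lo=3(33)+hi=8(87)=120
lo=4(61)+hi=8(87)=148
lo=5(63)+hi=8(87)=150
lo=6(66)+hi=8(87)=153

Yes: 66+87=153


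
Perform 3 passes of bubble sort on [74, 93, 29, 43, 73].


Initial: [74, 93, 29, 43, 73]
Pass 1: [74, 29, 43, 73, 93] (3 swaps)
Pass 2: [29, 43, 73, 74, 93] (3 swaps)
Pass 3: [29, 43, 73, 74, 93] (0 swaps)

After 3 passes: [29, 43, 73, 74, 93]


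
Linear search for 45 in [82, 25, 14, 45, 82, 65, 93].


i=0: 82!=45
i=1: 25!=45
i=2: 14!=45
i=3: 45==45 found!

Found at 3, 4 comps


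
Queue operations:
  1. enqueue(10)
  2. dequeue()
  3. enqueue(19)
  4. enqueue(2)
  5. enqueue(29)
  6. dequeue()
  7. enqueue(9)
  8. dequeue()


enqueue(10) -> [10]
dequeue()->10, []
enqueue(19) -> [19]
enqueue(2) -> [19, 2]
enqueue(29) -> [19, 2, 29]
dequeue()->19, [2, 29]
enqueue(9) -> [2, 29, 9]
dequeue()->2, [29, 9]

Final queue: [29, 9]


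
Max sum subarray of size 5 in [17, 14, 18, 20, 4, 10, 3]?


[0:5]: 73
[1:6]: 66
[2:7]: 55

Max: 73 at [0:5]


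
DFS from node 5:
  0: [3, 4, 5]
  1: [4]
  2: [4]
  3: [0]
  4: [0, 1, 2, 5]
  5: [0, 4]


Visit 5, push [4, 0]
Visit 0, push [4, 3]
Visit 3, push []
Visit 4, push [2, 1]
Visit 1, push []
Visit 2, push []

DFS order: [5, 0, 3, 4, 1, 2]


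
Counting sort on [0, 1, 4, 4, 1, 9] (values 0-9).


Input: [0, 1, 4, 4, 1, 9]
Counts: [1, 2, 0, 0, 2, 0, 0, 0, 0, 1]

Sorted: [0, 1, 1, 4, 4, 9]


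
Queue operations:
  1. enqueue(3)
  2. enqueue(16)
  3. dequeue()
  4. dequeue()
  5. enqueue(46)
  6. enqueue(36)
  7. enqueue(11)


enqueue(3) -> [3]
enqueue(16) -> [3, 16]
dequeue()->3, [16]
dequeue()->16, []
enqueue(46) -> [46]
enqueue(36) -> [46, 36]
enqueue(11) -> [46, 36, 11]

Final queue: [46, 36, 11]


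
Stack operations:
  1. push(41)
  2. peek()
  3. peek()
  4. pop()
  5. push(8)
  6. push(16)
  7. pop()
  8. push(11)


push(41) -> [41]
peek()->41
peek()->41
pop()->41, []
push(8) -> [8]
push(16) -> [8, 16]
pop()->16, [8]
push(11) -> [8, 11]

Final stack: [8, 11]


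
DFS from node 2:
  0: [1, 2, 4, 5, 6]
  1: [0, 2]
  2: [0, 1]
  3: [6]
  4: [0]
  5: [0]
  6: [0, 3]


Visit 2, push [1, 0]
Visit 0, push [6, 5, 4, 1]
Visit 1, push []
Visit 4, push []
Visit 5, push []
Visit 6, push [3]
Visit 3, push []

DFS order: [2, 0, 1, 4, 5, 6, 3]


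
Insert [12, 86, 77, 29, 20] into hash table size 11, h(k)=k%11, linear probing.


Insert 12: h=1 -> slot 1
Insert 86: h=9 -> slot 9
Insert 77: h=0 -> slot 0
Insert 29: h=7 -> slot 7
Insert 20: h=9, 1 probes -> slot 10

Table: [77, 12, None, None, None, None, None, 29, None, 86, 20]


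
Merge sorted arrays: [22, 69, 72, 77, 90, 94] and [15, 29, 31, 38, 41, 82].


Take 15 from B
Take 22 from A
Take 29 from B
Take 31 from B
Take 38 from B
Take 41 from B
Take 69 from A
Take 72 from A
Take 77 from A
Take 82 from B

Merged: [15, 22, 29, 31, 38, 41, 69, 72, 77, 82, 90, 94]


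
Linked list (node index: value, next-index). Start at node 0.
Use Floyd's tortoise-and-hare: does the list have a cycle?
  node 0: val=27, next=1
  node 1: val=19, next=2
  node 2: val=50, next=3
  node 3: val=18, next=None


Floyd's tortoise (slow, +1) and hare (fast, +2):
  init: slow=0, fast=0
  step 1: slow=1, fast=2
  step 2: fast 2->3->None, no cycle

Cycle: no


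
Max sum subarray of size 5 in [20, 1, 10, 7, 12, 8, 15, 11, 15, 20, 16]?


[0:5]: 50
[1:6]: 38
[2:7]: 52
[3:8]: 53
[4:9]: 61
[5:10]: 69
[6:11]: 77

Max: 77 at [6:11]


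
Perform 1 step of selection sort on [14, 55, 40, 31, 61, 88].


Initial: [14, 55, 40, 31, 61, 88]
Step 1: min=14 at 0
  Swap: [14, 55, 40, 31, 61, 88]

After 1 step: [14, 55, 40, 31, 61, 88]


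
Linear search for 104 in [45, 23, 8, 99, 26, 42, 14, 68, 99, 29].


i=0: 45!=104
i=1: 23!=104
i=2: 8!=104
i=3: 99!=104
i=4: 26!=104
i=5: 42!=104
i=6: 14!=104
i=7: 68!=104
i=8: 99!=104
i=9: 29!=104

Not found, 10 comps


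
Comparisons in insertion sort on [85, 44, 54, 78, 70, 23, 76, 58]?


Algorithm: insertion sort
Input: [85, 44, 54, 78, 70, 23, 76, 58]
Sorted: [23, 44, 54, 58, 70, 76, 78, 85]

21


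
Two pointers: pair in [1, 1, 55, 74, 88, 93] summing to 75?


lo=0(1)+hi=5(93)=94
lo=0(1)+hi=4(88)=89
lo=0(1)+hi=3(74)=75

Yes: 1+74=75


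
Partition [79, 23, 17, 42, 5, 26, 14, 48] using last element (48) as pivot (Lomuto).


Pivot: 48
  23 <= 48: swap -> [23, 79, 17, 42, 5, 26, 14, 48]
  17 <= 48: swap -> [23, 17, 79, 42, 5, 26, 14, 48]
  42 <= 48: swap -> [23, 17, 42, 79, 5, 26, 14, 48]
  5 <= 48: swap -> [23, 17, 42, 5, 79, 26, 14, 48]
  26 <= 48: swap -> [23, 17, 42, 5, 26, 79, 14, 48]
  14 <= 48: swap -> [23, 17, 42, 5, 26, 14, 79, 48]
Place pivot at 6: [23, 17, 42, 5, 26, 14, 48, 79]

Partitioned: [23, 17, 42, 5, 26, 14, 48, 79]


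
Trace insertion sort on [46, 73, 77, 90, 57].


Initial: [46, 73, 77, 90, 57]
Insert 73: [46, 73, 77, 90, 57]
Insert 77: [46, 73, 77, 90, 57]
Insert 90: [46, 73, 77, 90, 57]
Insert 57: [46, 57, 73, 77, 90]

Sorted: [46, 57, 73, 77, 90]


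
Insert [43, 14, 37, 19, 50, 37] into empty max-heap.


Insert 43: [43]
Insert 14: [43, 14]
Insert 37: [43, 14, 37]
Insert 19: [43, 19, 37, 14]
Insert 50: [50, 43, 37, 14, 19]
Insert 37: [50, 43, 37, 14, 19, 37]

Final heap: [50, 43, 37, 14, 19, 37]


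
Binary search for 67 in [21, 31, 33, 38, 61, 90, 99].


Step 1: lo=0, hi=6, mid=3, val=38
Step 2: lo=4, hi=6, mid=5, val=90
Step 3: lo=4, hi=4, mid=4, val=61

Not found


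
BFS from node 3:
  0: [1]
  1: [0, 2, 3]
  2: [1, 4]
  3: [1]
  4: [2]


Visit 3, enqueue [1]
Visit 1, enqueue [0, 2]
Visit 0, enqueue []
Visit 2, enqueue [4]
Visit 4, enqueue []

BFS order: [3, 1, 0, 2, 4]


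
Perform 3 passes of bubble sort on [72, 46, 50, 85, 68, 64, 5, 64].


Initial: [72, 46, 50, 85, 68, 64, 5, 64]
Pass 1: [46, 50, 72, 68, 64, 5, 64, 85] (6 swaps)
Pass 2: [46, 50, 68, 64, 5, 64, 72, 85] (4 swaps)
Pass 3: [46, 50, 64, 5, 64, 68, 72, 85] (3 swaps)

After 3 passes: [46, 50, 64, 5, 64, 68, 72, 85]


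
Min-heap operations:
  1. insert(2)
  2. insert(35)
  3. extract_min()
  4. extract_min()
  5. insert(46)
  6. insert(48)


insert(2) -> [2]
insert(35) -> [2, 35]
extract_min()->2, [35]
extract_min()->35, []
insert(46) -> [46]
insert(48) -> [46, 48]

Final heap: [46, 48]


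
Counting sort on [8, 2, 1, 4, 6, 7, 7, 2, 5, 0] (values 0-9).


Input: [8, 2, 1, 4, 6, 7, 7, 2, 5, 0]
Counts: [1, 1, 2, 0, 1, 1, 1, 2, 1, 0]

Sorted: [0, 1, 2, 2, 4, 5, 6, 7, 7, 8]


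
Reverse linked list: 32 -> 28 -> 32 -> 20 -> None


Step 1: curr=32, set curr.next=prev(None) | reversed so far: 32
Step 2: curr=28, set curr.next=prev(32) | reversed so far: 28 -> 32
Step 3: curr=32, set curr.next=prev(28) | reversed so far: 32 -> 28 -> 32
Step 4: curr=20, set curr.next=prev(32) | reversed so far: 20 -> 32 -> 28 -> 32

20 -> 32 -> 28 -> 32 -> None


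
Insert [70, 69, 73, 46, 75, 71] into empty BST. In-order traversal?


Insert 70: root
Insert 69: L from 70
Insert 73: R from 70
Insert 46: L from 70 -> L from 69
Insert 75: R from 70 -> R from 73
Insert 71: R from 70 -> L from 73

In-order: [46, 69, 70, 71, 73, 75]


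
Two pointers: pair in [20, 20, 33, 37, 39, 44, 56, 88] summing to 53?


lo=0(20)+hi=7(88)=108
lo=0(20)+hi=6(56)=76
lo=0(20)+hi=5(44)=64
lo=0(20)+hi=4(39)=59
lo=0(20)+hi=3(37)=57
lo=0(20)+hi=2(33)=53

Yes: 20+33=53


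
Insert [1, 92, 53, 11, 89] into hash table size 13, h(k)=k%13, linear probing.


Insert 1: h=1 -> slot 1
Insert 92: h=1, 1 probes -> slot 2
Insert 53: h=1, 2 probes -> slot 3
Insert 11: h=11 -> slot 11
Insert 89: h=11, 1 probes -> slot 12

Table: [None, 1, 92, 53, None, None, None, None, None, None, None, 11, 89]


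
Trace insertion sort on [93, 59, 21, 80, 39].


Initial: [93, 59, 21, 80, 39]
Insert 59: [59, 93, 21, 80, 39]
Insert 21: [21, 59, 93, 80, 39]
Insert 80: [21, 59, 80, 93, 39]
Insert 39: [21, 39, 59, 80, 93]

Sorted: [21, 39, 59, 80, 93]


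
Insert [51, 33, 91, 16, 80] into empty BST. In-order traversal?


Insert 51: root
Insert 33: L from 51
Insert 91: R from 51
Insert 16: L from 51 -> L from 33
Insert 80: R from 51 -> L from 91

In-order: [16, 33, 51, 80, 91]


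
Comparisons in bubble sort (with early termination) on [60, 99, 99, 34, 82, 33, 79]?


Algorithm: bubble sort (with early termination)
Input: [60, 99, 99, 34, 82, 33, 79]
Sorted: [33, 34, 60, 79, 82, 99, 99]

21


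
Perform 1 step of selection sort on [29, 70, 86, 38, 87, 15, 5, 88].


Initial: [29, 70, 86, 38, 87, 15, 5, 88]
Step 1: min=5 at 6
  Swap: [5, 70, 86, 38, 87, 15, 29, 88]

After 1 step: [5, 70, 86, 38, 87, 15, 29, 88]


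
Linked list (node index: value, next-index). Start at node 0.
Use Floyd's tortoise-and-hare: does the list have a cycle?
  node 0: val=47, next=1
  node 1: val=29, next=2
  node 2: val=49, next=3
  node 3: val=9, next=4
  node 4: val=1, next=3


Floyd's tortoise (slow, +1) and hare (fast, +2):
  init: slow=0, fast=0
  step 1: slow=1, fast=2
  step 2: slow=2, fast=4
  step 3: slow=3, fast=4
  step 4: slow=4, fast=4
  slow == fast at node 4: cycle detected

Cycle: yes


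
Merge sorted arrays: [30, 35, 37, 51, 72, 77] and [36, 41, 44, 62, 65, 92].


Take 30 from A
Take 35 from A
Take 36 from B
Take 37 from A
Take 41 from B
Take 44 from B
Take 51 from A
Take 62 from B
Take 65 from B
Take 72 from A
Take 77 from A

Merged: [30, 35, 36, 37, 41, 44, 51, 62, 65, 72, 77, 92]


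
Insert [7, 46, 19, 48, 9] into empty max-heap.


Insert 7: [7]
Insert 46: [46, 7]
Insert 19: [46, 7, 19]
Insert 48: [48, 46, 19, 7]
Insert 9: [48, 46, 19, 7, 9]

Final heap: [48, 46, 19, 7, 9]


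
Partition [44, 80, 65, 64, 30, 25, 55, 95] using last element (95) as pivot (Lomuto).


Pivot: 95
  44 <= 95: advance i (no swap)
  80 <= 95: advance i (no swap)
  65 <= 95: advance i (no swap)
  64 <= 95: advance i (no swap)
  30 <= 95: advance i (no swap)
  25 <= 95: advance i (no swap)
  55 <= 95: advance i (no swap)
Place pivot at 7: [44, 80, 65, 64, 30, 25, 55, 95]

Partitioned: [44, 80, 65, 64, 30, 25, 55, 95]


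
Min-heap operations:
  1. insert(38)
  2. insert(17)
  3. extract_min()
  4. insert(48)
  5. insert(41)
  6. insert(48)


insert(38) -> [38]
insert(17) -> [17, 38]
extract_min()->17, [38]
insert(48) -> [38, 48]
insert(41) -> [38, 48, 41]
insert(48) -> [38, 48, 41, 48]

Final heap: [38, 48, 41, 48]


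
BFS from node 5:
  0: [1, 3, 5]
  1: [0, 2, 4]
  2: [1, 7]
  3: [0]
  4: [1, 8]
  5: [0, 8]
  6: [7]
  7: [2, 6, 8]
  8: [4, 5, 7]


Visit 5, enqueue [0, 8]
Visit 0, enqueue [1, 3]
Visit 8, enqueue [4, 7]
Visit 1, enqueue [2]
Visit 3, enqueue []
Visit 4, enqueue []
Visit 7, enqueue [6]
Visit 2, enqueue []
Visit 6, enqueue []

BFS order: [5, 0, 8, 1, 3, 4, 7, 2, 6]


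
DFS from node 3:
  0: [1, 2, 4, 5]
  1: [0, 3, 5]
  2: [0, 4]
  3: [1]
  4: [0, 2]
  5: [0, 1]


Visit 3, push [1]
Visit 1, push [5, 0]
Visit 0, push [5, 4, 2]
Visit 2, push [4]
Visit 4, push []
Visit 5, push []

DFS order: [3, 1, 0, 2, 4, 5]


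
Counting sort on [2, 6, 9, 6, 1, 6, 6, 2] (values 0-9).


Input: [2, 6, 9, 6, 1, 6, 6, 2]
Counts: [0, 1, 2, 0, 0, 0, 4, 0, 0, 1]

Sorted: [1, 2, 2, 6, 6, 6, 6, 9]


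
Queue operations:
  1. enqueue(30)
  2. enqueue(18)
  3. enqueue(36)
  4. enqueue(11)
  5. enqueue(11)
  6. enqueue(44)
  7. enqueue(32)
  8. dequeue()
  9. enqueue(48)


enqueue(30) -> [30]
enqueue(18) -> [30, 18]
enqueue(36) -> [30, 18, 36]
enqueue(11) -> [30, 18, 36, 11]
enqueue(11) -> [30, 18, 36, 11, 11]
enqueue(44) -> [30, 18, 36, 11, 11, 44]
enqueue(32) -> [30, 18, 36, 11, 11, 44, 32]
dequeue()->30, [18, 36, 11, 11, 44, 32]
enqueue(48) -> [18, 36, 11, 11, 44, 32, 48]

Final queue: [18, 36, 11, 11, 44, 32, 48]


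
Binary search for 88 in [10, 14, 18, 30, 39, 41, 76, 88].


Step 1: lo=0, hi=7, mid=3, val=30
Step 2: lo=4, hi=7, mid=5, val=41
Step 3: lo=6, hi=7, mid=6, val=76
Step 4: lo=7, hi=7, mid=7, val=88

Found at index 7


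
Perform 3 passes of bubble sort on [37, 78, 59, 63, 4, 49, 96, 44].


Initial: [37, 78, 59, 63, 4, 49, 96, 44]
Pass 1: [37, 59, 63, 4, 49, 78, 44, 96] (5 swaps)
Pass 2: [37, 59, 4, 49, 63, 44, 78, 96] (3 swaps)
Pass 3: [37, 4, 49, 59, 44, 63, 78, 96] (3 swaps)

After 3 passes: [37, 4, 49, 59, 44, 63, 78, 96]


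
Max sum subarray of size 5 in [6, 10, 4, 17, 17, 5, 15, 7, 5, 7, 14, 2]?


[0:5]: 54
[1:6]: 53
[2:7]: 58
[3:8]: 61
[4:9]: 49
[5:10]: 39
[6:11]: 48
[7:12]: 35

Max: 61 at [3:8]


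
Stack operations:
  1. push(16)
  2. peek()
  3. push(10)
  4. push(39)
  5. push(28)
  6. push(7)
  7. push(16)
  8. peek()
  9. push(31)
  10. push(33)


push(16) -> [16]
peek()->16
push(10) -> [16, 10]
push(39) -> [16, 10, 39]
push(28) -> [16, 10, 39, 28]
push(7) -> [16, 10, 39, 28, 7]
push(16) -> [16, 10, 39, 28, 7, 16]
peek()->16
push(31) -> [16, 10, 39, 28, 7, 16, 31]
push(33) -> [16, 10, 39, 28, 7, 16, 31, 33]

Final stack: [16, 10, 39, 28, 7, 16, 31, 33]


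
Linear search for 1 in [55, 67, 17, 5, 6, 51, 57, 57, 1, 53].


i=0: 55!=1
i=1: 67!=1
i=2: 17!=1
i=3: 5!=1
i=4: 6!=1
i=5: 51!=1
i=6: 57!=1
i=7: 57!=1
i=8: 1==1 found!

Found at 8, 9 comps


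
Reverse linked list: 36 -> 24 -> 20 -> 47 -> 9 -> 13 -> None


Step 1: curr=36, set curr.next=prev(None) | reversed so far: 36
Step 2: curr=24, set curr.next=prev(36) | reversed so far: 24 -> 36
Step 3: curr=20, set curr.next=prev(24) | reversed so far: 20 -> 24 -> 36
Step 4: curr=47, set curr.next=prev(20) | reversed so far: 47 -> 20 -> 24 -> 36
Step 5: curr=9, set curr.next=prev(47) | reversed so far: 9 -> 47 -> 20 -> 24 -> 36
Step 6: curr=13, set curr.next=prev(9) | reversed so far: 13 -> 9 -> 47 -> 20 -> 24 -> 36

13 -> 9 -> 47 -> 20 -> 24 -> 36 -> None


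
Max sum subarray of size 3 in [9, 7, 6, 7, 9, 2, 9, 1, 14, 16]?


[0:3]: 22
[1:4]: 20
[2:5]: 22
[3:6]: 18
[4:7]: 20
[5:8]: 12
[6:9]: 24
[7:10]: 31

Max: 31 at [7:10]


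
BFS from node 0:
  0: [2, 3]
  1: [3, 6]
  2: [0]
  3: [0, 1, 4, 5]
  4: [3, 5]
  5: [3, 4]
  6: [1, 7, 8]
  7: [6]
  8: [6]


Visit 0, enqueue [2, 3]
Visit 2, enqueue []
Visit 3, enqueue [1, 4, 5]
Visit 1, enqueue [6]
Visit 4, enqueue []
Visit 5, enqueue []
Visit 6, enqueue [7, 8]
Visit 7, enqueue []
Visit 8, enqueue []

BFS order: [0, 2, 3, 1, 4, 5, 6, 7, 8]


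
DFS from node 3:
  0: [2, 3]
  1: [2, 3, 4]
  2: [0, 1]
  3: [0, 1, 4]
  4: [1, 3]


Visit 3, push [4, 1, 0]
Visit 0, push [2]
Visit 2, push [1]
Visit 1, push [4]
Visit 4, push []

DFS order: [3, 0, 2, 1, 4]


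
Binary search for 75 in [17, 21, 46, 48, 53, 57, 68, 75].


Step 1: lo=0, hi=7, mid=3, val=48
Step 2: lo=4, hi=7, mid=5, val=57
Step 3: lo=6, hi=7, mid=6, val=68
Step 4: lo=7, hi=7, mid=7, val=75

Found at index 7


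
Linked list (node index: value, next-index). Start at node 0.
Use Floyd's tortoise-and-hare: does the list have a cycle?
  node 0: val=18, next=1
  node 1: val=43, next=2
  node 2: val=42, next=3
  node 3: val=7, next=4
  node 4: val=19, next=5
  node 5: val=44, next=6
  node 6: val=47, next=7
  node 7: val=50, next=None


Floyd's tortoise (slow, +1) and hare (fast, +2):
  init: slow=0, fast=0
  step 1: slow=1, fast=2
  step 2: slow=2, fast=4
  step 3: slow=3, fast=6
  step 4: fast 6->7->None, no cycle

Cycle: no


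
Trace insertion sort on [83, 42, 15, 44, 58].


Initial: [83, 42, 15, 44, 58]
Insert 42: [42, 83, 15, 44, 58]
Insert 15: [15, 42, 83, 44, 58]
Insert 44: [15, 42, 44, 83, 58]
Insert 58: [15, 42, 44, 58, 83]

Sorted: [15, 42, 44, 58, 83]


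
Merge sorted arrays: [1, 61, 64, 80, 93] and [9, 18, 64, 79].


Take 1 from A
Take 9 from B
Take 18 from B
Take 61 from A
Take 64 from A
Take 64 from B
Take 79 from B

Merged: [1, 9, 18, 61, 64, 64, 79, 80, 93]


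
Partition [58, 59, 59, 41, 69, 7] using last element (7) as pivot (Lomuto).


Pivot: 7
Place pivot at 0: [7, 59, 59, 41, 69, 58]

Partitioned: [7, 59, 59, 41, 69, 58]


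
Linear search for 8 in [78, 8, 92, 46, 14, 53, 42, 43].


i=0: 78!=8
i=1: 8==8 found!

Found at 1, 2 comps


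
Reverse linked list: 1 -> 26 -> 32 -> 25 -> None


Step 1: curr=1, set curr.next=prev(None) | reversed so far: 1
Step 2: curr=26, set curr.next=prev(1) | reversed so far: 26 -> 1
Step 3: curr=32, set curr.next=prev(26) | reversed so far: 32 -> 26 -> 1
Step 4: curr=25, set curr.next=prev(32) | reversed so far: 25 -> 32 -> 26 -> 1

25 -> 32 -> 26 -> 1 -> None


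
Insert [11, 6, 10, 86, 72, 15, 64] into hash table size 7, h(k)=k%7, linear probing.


Insert 11: h=4 -> slot 4
Insert 6: h=6 -> slot 6
Insert 10: h=3 -> slot 3
Insert 86: h=2 -> slot 2
Insert 72: h=2, 3 probes -> slot 5
Insert 15: h=1 -> slot 1
Insert 64: h=1, 6 probes -> slot 0

Table: [64, 15, 86, 10, 11, 72, 6]
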